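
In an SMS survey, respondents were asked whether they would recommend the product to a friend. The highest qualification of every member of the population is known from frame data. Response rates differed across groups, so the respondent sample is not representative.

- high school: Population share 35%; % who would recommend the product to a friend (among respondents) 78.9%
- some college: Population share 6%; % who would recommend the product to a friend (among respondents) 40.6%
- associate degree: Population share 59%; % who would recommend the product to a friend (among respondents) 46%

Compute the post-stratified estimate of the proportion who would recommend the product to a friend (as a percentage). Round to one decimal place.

Reweight to the known highest qualification distribution:
  high school: 0.35 × 78.9 = 27.615
  some college: 0.06 × 40.6 = 2.436
  associate degree: 0.59 × 46 = 27.14
Post-stratified estimate = 57.191 → 57.2%.

57.2%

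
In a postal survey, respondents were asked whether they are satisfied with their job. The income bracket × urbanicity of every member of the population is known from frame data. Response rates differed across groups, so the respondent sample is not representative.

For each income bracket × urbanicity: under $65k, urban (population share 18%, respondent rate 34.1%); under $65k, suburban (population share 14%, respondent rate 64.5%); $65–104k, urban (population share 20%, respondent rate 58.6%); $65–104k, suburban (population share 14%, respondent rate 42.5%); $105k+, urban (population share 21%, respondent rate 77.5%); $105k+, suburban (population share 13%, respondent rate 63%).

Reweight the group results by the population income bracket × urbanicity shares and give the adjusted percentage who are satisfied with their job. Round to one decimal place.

Weight each group's respondent value by its population share:
  under $65k, urban: 0.18 × 34.1 = 6.138
  under $65k, suburban: 0.14 × 64.5 = 9.03
  $65–104k, urban: 0.2 × 58.6 = 11.72
  $65–104k, suburban: 0.14 × 42.5 = 5.95
  $105k+, urban: 0.21 × 77.5 = 16.275
  $105k+, suburban: 0.13 × 63 = 8.19
Post-stratified estimate = 57.303 → 57.3%.

57.3%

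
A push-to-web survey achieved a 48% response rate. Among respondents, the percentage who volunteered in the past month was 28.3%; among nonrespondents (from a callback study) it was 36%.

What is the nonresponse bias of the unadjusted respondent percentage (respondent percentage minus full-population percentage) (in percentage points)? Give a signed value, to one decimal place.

Nonresponse fraction = 1 − 0.48 = 0.52.
Bias = (nonresponse fraction) × (respondent percentage − nonrespondent percentage)
     = 0.52 × (28.3 − 36) = 0.52 × -7.7 = -4.004.

-4.0 percentage points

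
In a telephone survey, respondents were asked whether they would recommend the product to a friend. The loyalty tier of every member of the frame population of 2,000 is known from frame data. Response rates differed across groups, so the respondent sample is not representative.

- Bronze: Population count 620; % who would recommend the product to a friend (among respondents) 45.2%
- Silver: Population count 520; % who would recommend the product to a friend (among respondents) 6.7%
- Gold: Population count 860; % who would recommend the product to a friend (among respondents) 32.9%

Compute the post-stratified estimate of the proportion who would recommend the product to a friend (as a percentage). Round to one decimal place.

29.9%

Each cell contributes population-share × respondent value:
  Bronze: (620/2,000) × 45.2 = 14.012
  Silver: (520/2,000) × 6.7 = 1.742
  Gold: (860/2,000) × 32.9 = 14.147
Post-stratified estimate = 29.901 → 29.9%.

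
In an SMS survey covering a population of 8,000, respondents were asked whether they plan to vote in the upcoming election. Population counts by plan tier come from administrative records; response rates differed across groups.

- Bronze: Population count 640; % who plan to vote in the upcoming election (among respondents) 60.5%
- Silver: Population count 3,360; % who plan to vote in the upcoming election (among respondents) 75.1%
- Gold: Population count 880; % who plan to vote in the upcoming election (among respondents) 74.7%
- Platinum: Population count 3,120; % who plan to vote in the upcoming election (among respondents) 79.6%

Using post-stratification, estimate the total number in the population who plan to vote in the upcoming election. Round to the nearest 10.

Apply each group's respondent rate to its population count:
  Bronze: 640 × 60.5% = 387.2
  Silver: 3,360 × 75.1% = 2523.36
  Gold: 880 × 74.7% = 657.36
  Platinum: 3,120 × 79.6% = 2483.52
Estimated total = 6051.44 → 6,050.

6,050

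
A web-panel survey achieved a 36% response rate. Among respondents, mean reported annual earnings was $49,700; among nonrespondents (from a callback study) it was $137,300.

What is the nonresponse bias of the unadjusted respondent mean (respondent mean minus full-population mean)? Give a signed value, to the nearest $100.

-$56,100

Nonresponse fraction = 1 − 0.36 = 0.64.
Bias = (nonresponse fraction) × (respondent mean − nonrespondent mean)
     = 0.64 × (49,700 − 137,300) = 0.64 × -87,600 = -56,064.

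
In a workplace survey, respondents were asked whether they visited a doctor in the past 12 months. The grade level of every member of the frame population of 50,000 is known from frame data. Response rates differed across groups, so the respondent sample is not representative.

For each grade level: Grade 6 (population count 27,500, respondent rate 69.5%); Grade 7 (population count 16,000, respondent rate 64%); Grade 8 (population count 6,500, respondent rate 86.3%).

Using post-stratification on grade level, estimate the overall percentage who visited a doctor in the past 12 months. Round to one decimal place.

Weight each group's respondent value by its population share:
  Grade 6: (27,500/50,000) × 69.5 = 38.225
  Grade 7: (16,000/50,000) × 64 = 20.48
  Grade 8: (6,500/50,000) × 86.3 = 11.219
Post-stratified estimate = 69.924 → 69.9%.

69.9%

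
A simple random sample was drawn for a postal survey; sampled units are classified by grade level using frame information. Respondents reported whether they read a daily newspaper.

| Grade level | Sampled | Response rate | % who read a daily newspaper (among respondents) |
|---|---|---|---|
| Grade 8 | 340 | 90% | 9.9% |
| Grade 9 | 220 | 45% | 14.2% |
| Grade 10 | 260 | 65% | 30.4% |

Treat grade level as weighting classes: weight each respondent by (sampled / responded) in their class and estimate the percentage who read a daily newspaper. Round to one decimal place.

17.6%

Weighting each respondent by the inverse class response rate inflates each class back to its sampled size, so the class weight is n_sampled:
  Grade 8: 340 × 9.9 = 3366
  Grade 9: 220 × 14.2 = 3124
  Grade 10: 260 × 30.4 = 7904
Adjusted estimate = 14,394 / 820 = 17.5537 → 17.6%.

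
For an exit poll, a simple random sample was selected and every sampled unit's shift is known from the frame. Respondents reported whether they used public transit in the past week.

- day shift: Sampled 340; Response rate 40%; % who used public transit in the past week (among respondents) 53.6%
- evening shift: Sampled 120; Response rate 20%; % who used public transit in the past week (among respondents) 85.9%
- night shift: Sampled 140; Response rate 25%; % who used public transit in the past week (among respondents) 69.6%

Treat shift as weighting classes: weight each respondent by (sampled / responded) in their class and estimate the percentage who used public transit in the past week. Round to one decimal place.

63.8%

With weight = n_sampled/n_responded per class, the weighted class total is n_sampled:
  day shift: 340 × 53.6 = 18,224
  evening shift: 120 × 85.9 = 10,308
  night shift: 140 × 69.6 = 9744
Adjusted estimate = 38,276 / 600 = 63.7933 → 63.8%.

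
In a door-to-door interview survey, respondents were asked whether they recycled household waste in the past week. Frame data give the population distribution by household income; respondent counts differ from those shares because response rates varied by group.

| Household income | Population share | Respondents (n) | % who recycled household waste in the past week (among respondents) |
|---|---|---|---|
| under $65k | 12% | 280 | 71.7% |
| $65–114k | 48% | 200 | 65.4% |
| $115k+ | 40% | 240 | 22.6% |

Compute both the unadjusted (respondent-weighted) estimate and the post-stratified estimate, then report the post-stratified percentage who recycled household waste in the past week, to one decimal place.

49.0%

Unadjusted (pooled respondent) estimate weights by respondent counts:
  (280/720)×71.7 + (200/720)×65.4 + (240/720)×22.6 = 53.5833%
Post-stratifying to population shares instead:
  0.12×71.7 + 0.48×65.4 + 0.4×22.6 = 49.036%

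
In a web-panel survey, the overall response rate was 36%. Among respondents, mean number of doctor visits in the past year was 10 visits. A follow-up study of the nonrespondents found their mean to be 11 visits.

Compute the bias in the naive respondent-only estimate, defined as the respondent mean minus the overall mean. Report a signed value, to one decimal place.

-0.6

Nonresponse fraction = 1 − 0.36 = 0.64.
Bias = (nonresponse fraction) × (respondent mean − nonrespondent mean)
     = 0.64 × (10 − 11) = 0.64 × -1 = -0.64.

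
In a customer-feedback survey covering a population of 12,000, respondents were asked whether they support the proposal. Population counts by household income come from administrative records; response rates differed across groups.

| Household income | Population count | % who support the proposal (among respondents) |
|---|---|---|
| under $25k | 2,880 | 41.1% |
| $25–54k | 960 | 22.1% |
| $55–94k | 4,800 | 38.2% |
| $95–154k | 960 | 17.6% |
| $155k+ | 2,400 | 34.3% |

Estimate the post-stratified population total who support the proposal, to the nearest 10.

4,220

Apply each group's respondent rate to its population count:
  under $25k: 2,880 × 41.1% = 1183.68
  $25–54k: 960 × 22.1% = 212.16
  $55–94k: 4,800 × 38.2% = 1833.6
  $95–154k: 960 × 17.6% = 168.96
  $155k+: 2,400 × 34.3% = 823.2
Estimated total = 4221.6 → 4,220.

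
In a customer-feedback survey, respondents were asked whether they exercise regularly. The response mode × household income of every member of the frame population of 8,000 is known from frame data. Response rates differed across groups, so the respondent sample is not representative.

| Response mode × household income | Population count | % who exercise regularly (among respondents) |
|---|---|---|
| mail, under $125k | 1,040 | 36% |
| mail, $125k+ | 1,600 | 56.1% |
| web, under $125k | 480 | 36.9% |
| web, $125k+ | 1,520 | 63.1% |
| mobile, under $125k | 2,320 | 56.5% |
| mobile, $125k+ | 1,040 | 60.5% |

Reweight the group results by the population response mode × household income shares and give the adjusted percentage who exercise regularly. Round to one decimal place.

Post-stratification weights by population share, not respondent share:
  mail, under $125k: (1,040/8,000) × 36 = 4.68
  mail, $125k+: (1,600/8,000) × 56.1 = 11.22
  web, under $125k: (480/8,000) × 36.9 = 2.214
  web, $125k+: (1,520/8,000) × 63.1 = 11.989
  mobile, under $125k: (2,320/8,000) × 56.5 = 16.385
  mobile, $125k+: (1,040/8,000) × 60.5 = 7.865
Post-stratified estimate = 54.353 → 54.4%.

54.4%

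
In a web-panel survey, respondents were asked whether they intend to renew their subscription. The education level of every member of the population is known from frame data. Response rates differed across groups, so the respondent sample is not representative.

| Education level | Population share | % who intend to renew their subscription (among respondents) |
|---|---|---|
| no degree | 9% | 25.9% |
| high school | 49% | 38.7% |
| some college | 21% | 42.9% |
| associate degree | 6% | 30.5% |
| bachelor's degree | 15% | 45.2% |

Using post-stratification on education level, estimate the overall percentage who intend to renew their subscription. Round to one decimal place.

Weight each group's respondent value by its population share:
  no degree: 0.09 × 25.9 = 2.331
  high school: 0.49 × 38.7 = 18.963
  some college: 0.21 × 42.9 = 9.009
  associate degree: 0.06 × 30.5 = 1.83
  bachelor's degree: 0.15 × 45.2 = 6.78
Post-stratified estimate = 38.913 → 38.9%.

38.9%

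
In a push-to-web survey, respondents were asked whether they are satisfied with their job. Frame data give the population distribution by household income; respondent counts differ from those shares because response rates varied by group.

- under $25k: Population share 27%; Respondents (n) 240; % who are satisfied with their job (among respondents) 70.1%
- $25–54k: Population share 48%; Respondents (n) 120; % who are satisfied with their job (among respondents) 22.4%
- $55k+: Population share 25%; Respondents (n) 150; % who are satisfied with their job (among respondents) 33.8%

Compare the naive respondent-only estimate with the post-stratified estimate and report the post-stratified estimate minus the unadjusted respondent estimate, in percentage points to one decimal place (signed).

-10.1 percentage points

Unadjusted (pooled respondent) estimate weights by respondent counts:
  (240/510)×70.1 + (120/510)×22.4 + (150/510)×33.8 = 48.2%
Post-stratified estimate weights by population shares:
  0.27×70.1 + 0.48×22.4 + 0.25×33.8 = 38.129%
Difference = 38.129 − 48.2 = -10.071 pp.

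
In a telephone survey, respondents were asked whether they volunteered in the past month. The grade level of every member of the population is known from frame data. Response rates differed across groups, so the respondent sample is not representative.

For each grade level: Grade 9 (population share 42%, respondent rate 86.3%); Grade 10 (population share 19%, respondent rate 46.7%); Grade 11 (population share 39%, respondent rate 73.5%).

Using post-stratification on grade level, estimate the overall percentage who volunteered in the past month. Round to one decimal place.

Reweight to the known grade level distribution:
  Grade 9: 0.42 × 86.3 = 36.246
  Grade 10: 0.19 × 46.7 = 8.873
  Grade 11: 0.39 × 73.5 = 28.665
Post-stratified estimate = 73.784 → 73.8%.

73.8%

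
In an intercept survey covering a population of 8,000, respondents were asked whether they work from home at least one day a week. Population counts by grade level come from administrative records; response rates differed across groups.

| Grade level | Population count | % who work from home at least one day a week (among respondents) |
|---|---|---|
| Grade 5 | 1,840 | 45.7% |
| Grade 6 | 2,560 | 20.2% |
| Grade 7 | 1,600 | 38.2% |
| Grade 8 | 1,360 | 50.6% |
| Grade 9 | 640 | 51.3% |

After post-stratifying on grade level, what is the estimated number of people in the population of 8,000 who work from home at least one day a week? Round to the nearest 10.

Apply each group's respondent rate to its population count:
  Grade 5: 1,840 × 45.7% = 840.88
  Grade 6: 2,560 × 20.2% = 517.12
  Grade 7: 1,600 × 38.2% = 611.2
  Grade 8: 1,360 × 50.6% = 688.16
  Grade 9: 640 × 51.3% = 328.32
Estimated total = 2985.68 → 2,990.

2,990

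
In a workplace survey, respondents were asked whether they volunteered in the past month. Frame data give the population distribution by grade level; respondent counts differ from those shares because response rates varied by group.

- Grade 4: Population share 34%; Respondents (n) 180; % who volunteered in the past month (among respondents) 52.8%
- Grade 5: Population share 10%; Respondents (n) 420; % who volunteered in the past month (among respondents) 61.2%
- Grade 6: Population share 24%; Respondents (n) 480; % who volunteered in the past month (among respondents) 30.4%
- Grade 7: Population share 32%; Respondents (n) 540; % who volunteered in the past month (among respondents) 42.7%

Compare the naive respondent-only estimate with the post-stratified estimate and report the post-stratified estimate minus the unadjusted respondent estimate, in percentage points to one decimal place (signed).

+0.1 percentage points

Unadjusted (pooled respondent) estimate weights by respondent counts:
  (180/1620)×52.8 + (420/1620)×61.2 + (480/1620)×30.4 + (540/1620)×42.7 = 44.9741%
Post-stratified estimate weights by population shares:
  0.34×52.8 + 0.1×61.2 + 0.24×30.4 + 0.32×42.7 = 45.032%
Difference = 45.032 − 44.9741 = 0.0579 pp.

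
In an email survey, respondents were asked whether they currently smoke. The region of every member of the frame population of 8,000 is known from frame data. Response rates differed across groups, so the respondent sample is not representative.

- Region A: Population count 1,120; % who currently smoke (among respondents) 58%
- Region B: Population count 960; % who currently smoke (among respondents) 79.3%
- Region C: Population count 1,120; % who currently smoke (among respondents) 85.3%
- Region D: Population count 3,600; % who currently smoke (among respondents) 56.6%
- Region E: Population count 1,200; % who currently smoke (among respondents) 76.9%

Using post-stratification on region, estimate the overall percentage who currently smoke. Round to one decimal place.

66.6%

Weight each group's respondent value by its population share:
  Region A: (1,120/8,000) × 58 = 8.12
  Region B: (960/8,000) × 79.3 = 9.516
  Region C: (1,120/8,000) × 85.3 = 11.942
  Region D: (3,600/8,000) × 56.6 = 25.47
  Region E: (1,200/8,000) × 76.9 = 11.535
Post-stratified estimate = 66.583 → 66.6%.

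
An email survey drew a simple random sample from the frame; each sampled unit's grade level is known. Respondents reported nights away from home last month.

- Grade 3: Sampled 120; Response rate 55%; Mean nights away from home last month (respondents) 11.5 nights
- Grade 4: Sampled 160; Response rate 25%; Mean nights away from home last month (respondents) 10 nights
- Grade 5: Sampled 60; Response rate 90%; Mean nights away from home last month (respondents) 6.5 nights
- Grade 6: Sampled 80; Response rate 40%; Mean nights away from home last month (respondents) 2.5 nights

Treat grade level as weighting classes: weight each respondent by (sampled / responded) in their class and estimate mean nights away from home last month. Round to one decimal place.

8.5

Each respondent's weight = sampled/responded in their class; summing within a class gives n_sampled, so:
  Grade 3: 120 × 11.5 = 1380
  Grade 4: 160 × 10 = 1600
  Grade 5: 60 × 6.5 = 390
  Grade 6: 80 × 2.5 = 200
Adjusted estimate = 3570 / 420 = 8.5 → 8.5.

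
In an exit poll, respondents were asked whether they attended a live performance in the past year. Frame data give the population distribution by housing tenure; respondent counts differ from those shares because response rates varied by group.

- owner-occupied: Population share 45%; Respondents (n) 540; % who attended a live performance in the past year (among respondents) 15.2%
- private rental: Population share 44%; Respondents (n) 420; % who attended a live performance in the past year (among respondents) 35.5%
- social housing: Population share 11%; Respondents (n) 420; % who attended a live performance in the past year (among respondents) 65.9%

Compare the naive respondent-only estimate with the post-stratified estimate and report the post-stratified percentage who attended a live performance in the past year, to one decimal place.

29.7%

Unadjusted (pooled respondent) estimate weights by respondent counts:
  (540/1380)×15.2 + (420/1380)×35.5 + (420/1380)×65.9 = 36.8087%
Reweighting by population housing tenure shares:
  0.45×15.2 + 0.44×35.5 + 0.11×65.9 = 29.709%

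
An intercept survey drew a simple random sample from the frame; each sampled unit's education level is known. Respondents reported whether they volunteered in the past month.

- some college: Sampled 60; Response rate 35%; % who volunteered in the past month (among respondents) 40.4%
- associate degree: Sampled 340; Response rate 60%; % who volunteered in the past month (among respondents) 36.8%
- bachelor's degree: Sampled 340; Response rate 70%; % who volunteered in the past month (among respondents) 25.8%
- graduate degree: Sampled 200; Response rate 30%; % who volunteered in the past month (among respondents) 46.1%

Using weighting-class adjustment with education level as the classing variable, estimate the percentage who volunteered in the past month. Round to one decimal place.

35.0%

Weighting each respondent by the inverse class response rate inflates each class back to its sampled size, so the class weight is n_sampled:
  some college: 60 × 40.4 = 2424
  associate degree: 340 × 36.8 = 12512
  bachelor's degree: 340 × 25.8 = 8772
  graduate degree: 200 × 46.1 = 9220
Adjusted estimate = 32,928 / 940 = 35.0298 → 35.0%.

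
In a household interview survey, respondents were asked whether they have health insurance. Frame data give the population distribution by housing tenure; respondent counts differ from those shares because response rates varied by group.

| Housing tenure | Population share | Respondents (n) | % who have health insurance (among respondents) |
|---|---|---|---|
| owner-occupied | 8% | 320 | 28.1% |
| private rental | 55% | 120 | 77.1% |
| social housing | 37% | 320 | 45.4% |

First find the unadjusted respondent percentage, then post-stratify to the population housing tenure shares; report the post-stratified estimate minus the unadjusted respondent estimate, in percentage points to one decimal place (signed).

Unadjusted (pooled respondent) estimate weights by respondent counts:
  (320/760)×28.1 + (120/760)×77.1 + (320/760)×45.4 = 43.1211%
Post-stratifying to population shares instead:
  0.08×28.1 + 0.55×77.1 + 0.37×45.4 = 61.451%
Difference = 61.451 − 43.1211 = 18.3299 pp.

+18.3 percentage points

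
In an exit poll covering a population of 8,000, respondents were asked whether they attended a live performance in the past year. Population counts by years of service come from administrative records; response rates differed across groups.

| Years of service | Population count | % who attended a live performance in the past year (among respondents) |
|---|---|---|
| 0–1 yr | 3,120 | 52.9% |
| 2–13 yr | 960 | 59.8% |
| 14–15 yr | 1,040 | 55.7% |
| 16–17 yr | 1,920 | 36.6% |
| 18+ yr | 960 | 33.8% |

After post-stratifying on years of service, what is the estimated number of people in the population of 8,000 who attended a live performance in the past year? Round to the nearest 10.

Each cell contributes its population count × the respondent rate:
  0–1 yr: 3,120 × 52.9% = 1650.48
  2–13 yr: 960 × 59.8% = 574.08
  14–15 yr: 1,040 × 55.7% = 579.28
  16–17 yr: 1,920 × 36.6% = 702.72
  18+ yr: 960 × 33.8% = 324.48
Estimated total = 3831.04 → 3,830.

3,830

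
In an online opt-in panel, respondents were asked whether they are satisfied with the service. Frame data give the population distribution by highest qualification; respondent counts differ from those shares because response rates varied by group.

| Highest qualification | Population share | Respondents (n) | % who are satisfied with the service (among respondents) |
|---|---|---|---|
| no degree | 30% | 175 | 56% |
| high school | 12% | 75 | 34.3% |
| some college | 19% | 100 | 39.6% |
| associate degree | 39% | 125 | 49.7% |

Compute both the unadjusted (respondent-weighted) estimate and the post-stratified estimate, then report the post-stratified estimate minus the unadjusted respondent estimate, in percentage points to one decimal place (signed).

+0.4 percentage points

Unadjusted (pooled respondent) estimate weights by respondent counts:
  (175/475)×56 + (75/475)×34.3 + (100/475)×39.6 + (125/475)×49.7 = 47.4632%
Post-stratifying to population shares instead:
  0.3×56 + 0.12×34.3 + 0.19×39.6 + 0.39×49.7 = 47.823%
Difference = 47.823 − 47.4632 = 0.3598 pp.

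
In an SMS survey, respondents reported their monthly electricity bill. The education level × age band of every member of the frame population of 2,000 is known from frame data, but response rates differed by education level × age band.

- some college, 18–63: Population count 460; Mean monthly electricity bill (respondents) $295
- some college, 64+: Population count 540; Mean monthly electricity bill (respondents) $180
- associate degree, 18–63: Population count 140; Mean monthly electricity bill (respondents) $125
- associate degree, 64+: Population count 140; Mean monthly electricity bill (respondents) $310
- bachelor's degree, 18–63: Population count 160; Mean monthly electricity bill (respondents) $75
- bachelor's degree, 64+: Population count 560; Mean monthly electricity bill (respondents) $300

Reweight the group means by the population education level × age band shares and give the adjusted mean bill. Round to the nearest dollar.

$237

Each cell contributes population-share × respondent value:
  some college, 18–63: (460/2,000) × 295 = 67.85
  some college, 64+: (540/2,000) × 180 = 48.6
  associate degree, 18–63: (140/2,000) × 125 = 8.75
  associate degree, 64+: (140/2,000) × 310 = 21.7
  bachelor's degree, 18–63: (160/2,000) × 75 = 6
  bachelor's degree, 64+: (560/2,000) × 300 = 84
Post-stratified estimate = 236.9 → $237.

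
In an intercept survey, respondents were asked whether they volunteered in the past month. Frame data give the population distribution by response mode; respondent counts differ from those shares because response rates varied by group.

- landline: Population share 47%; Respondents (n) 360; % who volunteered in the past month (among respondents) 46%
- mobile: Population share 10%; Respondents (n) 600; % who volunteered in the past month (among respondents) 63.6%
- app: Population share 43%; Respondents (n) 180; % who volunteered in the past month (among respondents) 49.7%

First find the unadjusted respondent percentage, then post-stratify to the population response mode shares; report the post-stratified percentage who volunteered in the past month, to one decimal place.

Naive respondent-only estimate (weights = respondent counts):
  (360/1140)×46 + (600/1140)×63.6 + (180/1140)×49.7 = 55.8474%
Reweighting by population response mode shares:
  0.47×46 + 0.1×63.6 + 0.43×49.7 = 49.351%

49.4%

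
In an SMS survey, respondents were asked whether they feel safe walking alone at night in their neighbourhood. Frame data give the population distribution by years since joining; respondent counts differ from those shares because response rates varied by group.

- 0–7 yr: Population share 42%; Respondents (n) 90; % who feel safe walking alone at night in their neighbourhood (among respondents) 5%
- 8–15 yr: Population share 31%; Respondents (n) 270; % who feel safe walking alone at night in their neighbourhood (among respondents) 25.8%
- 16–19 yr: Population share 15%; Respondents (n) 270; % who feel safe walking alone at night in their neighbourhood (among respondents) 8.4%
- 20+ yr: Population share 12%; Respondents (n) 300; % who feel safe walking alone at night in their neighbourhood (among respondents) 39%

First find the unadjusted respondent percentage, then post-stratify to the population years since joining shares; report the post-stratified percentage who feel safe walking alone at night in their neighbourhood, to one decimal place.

16.0%

Without adjustment, the pooled respondent share is:
  (90/930)×5 + (270/930)×25.8 + (270/930)×8.4 + (300/930)×39 = 22.9935%
Post-stratified estimate weights by population shares:
  0.42×5 + 0.31×25.8 + 0.15×8.4 + 0.12×39 = 16.038%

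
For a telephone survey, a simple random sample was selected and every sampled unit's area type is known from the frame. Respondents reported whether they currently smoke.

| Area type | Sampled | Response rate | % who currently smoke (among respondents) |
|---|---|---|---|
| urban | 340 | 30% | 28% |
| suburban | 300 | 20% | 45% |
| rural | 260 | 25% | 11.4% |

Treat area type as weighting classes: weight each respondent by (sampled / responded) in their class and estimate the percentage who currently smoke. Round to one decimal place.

28.9%

Weighting each respondent by the inverse class response rate inflates each class back to its sampled size, so the class weight is n_sampled:
  urban: 340 × 28 = 9520
  suburban: 300 × 45 = 13,500
  rural: 260 × 11.4 = 2964
Adjusted estimate = 25,984 / 900 = 28.8711 → 28.9%.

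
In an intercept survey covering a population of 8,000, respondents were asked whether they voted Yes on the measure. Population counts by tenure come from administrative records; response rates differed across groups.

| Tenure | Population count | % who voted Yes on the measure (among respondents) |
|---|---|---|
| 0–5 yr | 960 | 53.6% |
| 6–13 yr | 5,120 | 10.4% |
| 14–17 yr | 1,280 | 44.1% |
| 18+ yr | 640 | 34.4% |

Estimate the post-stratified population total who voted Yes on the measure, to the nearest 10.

Estimated count per cell = population count × respondent percentage:
  0–5 yr: 960 × 53.6% = 514.56
  6–13 yr: 5,120 × 10.4% = 532.48
  14–17 yr: 1,280 × 44.1% = 564.48
  18+ yr: 640 × 34.4% = 220.16
Estimated total = 1831.68 → 1,830.

1,830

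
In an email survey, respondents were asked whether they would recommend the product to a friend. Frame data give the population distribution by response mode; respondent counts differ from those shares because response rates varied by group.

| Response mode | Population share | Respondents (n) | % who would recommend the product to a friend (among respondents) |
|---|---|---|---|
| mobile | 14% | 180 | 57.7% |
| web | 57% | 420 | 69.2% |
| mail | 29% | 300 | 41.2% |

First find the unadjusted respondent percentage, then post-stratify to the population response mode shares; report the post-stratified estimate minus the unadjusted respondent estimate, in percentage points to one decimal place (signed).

Without adjustment, the pooled respondent share is:
  (180/900)×57.7 + (420/900)×69.2 + (300/900)×41.2 = 57.5667%
Post-stratifying to population shares instead:
  0.14×57.7 + 0.57×69.2 + 0.29×41.2 = 59.47%
Difference = 59.47 − 57.5667 = 1.9033 pp.

+1.9 percentage points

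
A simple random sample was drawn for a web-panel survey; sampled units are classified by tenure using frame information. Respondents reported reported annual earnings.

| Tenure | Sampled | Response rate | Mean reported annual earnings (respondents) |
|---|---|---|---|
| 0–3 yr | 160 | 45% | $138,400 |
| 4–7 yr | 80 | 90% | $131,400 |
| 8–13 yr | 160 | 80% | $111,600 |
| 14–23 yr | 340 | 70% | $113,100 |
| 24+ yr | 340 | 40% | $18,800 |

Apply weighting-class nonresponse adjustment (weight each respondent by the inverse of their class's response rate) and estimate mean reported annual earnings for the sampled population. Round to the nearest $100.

$88,300

Weighting each respondent by the inverse class response rate inflates each class back to its sampled size, so the class weight is n_sampled:
  0–3 yr: 160 × 138,400 = 22,144,000
  4–7 yr: 80 × 131,400 = 10,512,000
  8–13 yr: 160 × 111,600 = 17,856,000
  14–23 yr: 340 × 113,100 = 38,454,000
  24+ yr: 340 × 18,800 = 6,392,000
Adjusted estimate = 95,358,000 / 1,080 = 88294.4 → $88,300.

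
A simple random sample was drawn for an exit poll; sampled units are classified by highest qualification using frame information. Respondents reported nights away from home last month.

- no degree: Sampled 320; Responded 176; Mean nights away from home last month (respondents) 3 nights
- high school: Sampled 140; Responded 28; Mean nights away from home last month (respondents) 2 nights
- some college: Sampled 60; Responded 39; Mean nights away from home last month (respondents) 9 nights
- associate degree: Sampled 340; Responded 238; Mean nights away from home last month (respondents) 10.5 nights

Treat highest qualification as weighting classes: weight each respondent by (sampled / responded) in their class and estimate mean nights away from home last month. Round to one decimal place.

6.2

Class response rates: no degree 176/320 = 55%, high school 28/140 = 20%, some college 39/60 = 65%, associate degree 238/340 = 70%.
With weight = n_sampled/n_responded per class, the weighted class total is n_sampled:
  no degree: 320 × 3 = 960
  high school: 140 × 2 = 280
  some college: 60 × 9 = 540
  associate degree: 340 × 10.5 = 3570
Adjusted estimate = 5350 / 860 = 6.22093 → 6.2.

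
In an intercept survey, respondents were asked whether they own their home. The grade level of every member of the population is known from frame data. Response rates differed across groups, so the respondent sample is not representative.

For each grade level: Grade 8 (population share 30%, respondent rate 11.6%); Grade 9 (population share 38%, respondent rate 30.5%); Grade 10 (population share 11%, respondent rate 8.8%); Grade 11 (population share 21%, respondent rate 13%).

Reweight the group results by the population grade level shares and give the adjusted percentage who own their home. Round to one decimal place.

Post-stratification weights by population share, not respondent share:
  Grade 8: 0.3 × 11.6 = 3.48
  Grade 9: 0.38 × 30.5 = 11.59
  Grade 10: 0.11 × 8.8 = 0.968
  Grade 11: 0.21 × 13 = 2.73
Post-stratified estimate = 18.768 → 18.8%.

18.8%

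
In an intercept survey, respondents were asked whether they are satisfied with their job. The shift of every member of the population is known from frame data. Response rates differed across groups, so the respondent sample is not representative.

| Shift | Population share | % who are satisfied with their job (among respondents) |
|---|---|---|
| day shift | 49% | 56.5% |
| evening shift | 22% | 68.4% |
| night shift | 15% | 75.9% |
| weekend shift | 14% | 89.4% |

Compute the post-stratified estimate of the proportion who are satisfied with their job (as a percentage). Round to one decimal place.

66.6%

Weight each group's respondent value by its population share:
  day shift: 0.49 × 56.5 = 27.685
  evening shift: 0.22 × 68.4 = 15.048
  night shift: 0.15 × 75.9 = 11.385
  weekend shift: 0.14 × 89.4 = 12.516
Post-stratified estimate = 66.634 → 66.6%.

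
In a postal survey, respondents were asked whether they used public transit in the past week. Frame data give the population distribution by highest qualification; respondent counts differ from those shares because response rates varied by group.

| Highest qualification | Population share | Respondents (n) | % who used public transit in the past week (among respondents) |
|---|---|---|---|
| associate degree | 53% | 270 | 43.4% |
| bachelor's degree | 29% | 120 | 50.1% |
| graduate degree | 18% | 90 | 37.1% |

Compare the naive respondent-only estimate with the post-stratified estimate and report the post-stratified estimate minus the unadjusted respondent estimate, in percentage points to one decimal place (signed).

Unadjusted (pooled respondent) estimate weights by respondent counts:
  (270/480)×43.4 + (120/480)×50.1 + (90/480)×37.1 = 43.8937%
Post-stratifying to population shares instead:
  0.53×43.4 + 0.29×50.1 + 0.18×37.1 = 44.209%
Difference = 44.209 − 43.8937 = 0.3152 pp.

+0.3 percentage points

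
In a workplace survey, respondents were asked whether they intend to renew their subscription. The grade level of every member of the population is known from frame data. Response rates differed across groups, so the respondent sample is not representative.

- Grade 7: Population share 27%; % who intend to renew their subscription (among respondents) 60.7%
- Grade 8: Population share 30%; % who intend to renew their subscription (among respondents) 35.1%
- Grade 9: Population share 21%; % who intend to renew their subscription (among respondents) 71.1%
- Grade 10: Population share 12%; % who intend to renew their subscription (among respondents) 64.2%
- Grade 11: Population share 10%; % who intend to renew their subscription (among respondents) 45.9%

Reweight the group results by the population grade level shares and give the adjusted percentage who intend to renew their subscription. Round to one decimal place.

Reweight to the known grade level distribution:
  Grade 7: 0.27 × 60.7 = 16.389
  Grade 8: 0.3 × 35.1 = 10.53
  Grade 9: 0.21 × 71.1 = 14.931
  Grade 10: 0.12 × 64.2 = 7.704
  Grade 11: 0.1 × 45.9 = 4.59
Post-stratified estimate = 54.144 → 54.1%.

54.1%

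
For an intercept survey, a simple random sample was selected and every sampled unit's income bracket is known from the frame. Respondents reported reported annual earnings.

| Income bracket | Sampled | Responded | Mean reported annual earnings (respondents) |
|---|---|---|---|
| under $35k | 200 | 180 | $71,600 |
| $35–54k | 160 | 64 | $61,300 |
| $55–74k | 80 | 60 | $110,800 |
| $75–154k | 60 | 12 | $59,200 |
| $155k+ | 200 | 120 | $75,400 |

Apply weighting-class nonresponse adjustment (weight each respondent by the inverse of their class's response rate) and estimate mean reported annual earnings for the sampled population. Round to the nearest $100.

Class response rates: under $35k 180/200 = 90%, $35–54k 64/160 = 40%, $55–74k 60/80 = 75%, $75–154k 12/60 = 20%, $155k+ 120/200 = 60%.
With weight = n_sampled/n_responded per class, the weighted class total is n_sampled:
  under $35k: 200 × 71,600 = 14,320,000
  $35–54k: 160 × 61,300 = 9,808,000
  $55–74k: 80 × 110,800 = 8,864,000
  $75–154k: 60 × 59,200 = 3,552,000
  $155k+: 200 × 75,400 = 15,080,000
Adjusted estimate = 51,624,000 / 700 = 73748.6 → $73,700.

$73,700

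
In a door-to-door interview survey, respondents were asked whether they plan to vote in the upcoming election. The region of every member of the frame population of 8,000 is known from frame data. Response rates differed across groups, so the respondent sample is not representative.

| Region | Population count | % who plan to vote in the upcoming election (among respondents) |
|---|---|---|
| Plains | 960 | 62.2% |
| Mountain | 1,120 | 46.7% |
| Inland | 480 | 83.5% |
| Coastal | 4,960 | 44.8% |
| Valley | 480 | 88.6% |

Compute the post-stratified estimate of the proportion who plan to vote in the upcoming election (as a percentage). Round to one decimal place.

52.1%

Weight each group's respondent value by its population share:
  Plains: (960/8,000) × 62.2 = 7.464
  Mountain: (1,120/8,000) × 46.7 = 6.538
  Inland: (480/8,000) × 83.5 = 5.01
  Coastal: (4,960/8,000) × 44.8 = 27.776
  Valley: (480/8,000) × 88.6 = 5.316
Post-stratified estimate = 52.104 → 52.1%.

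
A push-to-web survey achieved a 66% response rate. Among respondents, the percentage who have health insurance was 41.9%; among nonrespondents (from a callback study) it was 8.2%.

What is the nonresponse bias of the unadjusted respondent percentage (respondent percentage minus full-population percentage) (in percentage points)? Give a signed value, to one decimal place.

+11.5 percentage points

Nonresponse fraction = 1 − 0.66 = 0.34.
Bias = (nonresponse fraction) × (respondent percentage − nonrespondent percentage)
     = 0.34 × (41.9 − 8.2) = 0.34 × 33.7 = 11.458.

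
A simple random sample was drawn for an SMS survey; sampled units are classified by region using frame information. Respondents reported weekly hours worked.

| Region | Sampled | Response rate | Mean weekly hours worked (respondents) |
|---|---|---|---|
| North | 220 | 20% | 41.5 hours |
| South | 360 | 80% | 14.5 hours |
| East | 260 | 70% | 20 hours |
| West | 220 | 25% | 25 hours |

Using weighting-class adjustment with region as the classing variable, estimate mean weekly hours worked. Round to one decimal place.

23.6

Inverse-response-rate weighting restores each class to its sampled count, so class totals weight by n_sampled:
  North: 220 × 41.5 = 9130
  South: 360 × 14.5 = 5220
  East: 260 × 20 = 5200
  West: 220 × 25 = 5500
Adjusted estimate = 25,050 / 1,060 = 23.6321 → 23.6.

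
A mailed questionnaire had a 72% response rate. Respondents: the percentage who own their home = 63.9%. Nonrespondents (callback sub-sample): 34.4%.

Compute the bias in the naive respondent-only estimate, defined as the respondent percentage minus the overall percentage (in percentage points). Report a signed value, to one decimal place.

Nonresponse fraction = 1 − 0.72 = 0.28.
Bias = (nonresponse fraction) × (respondent percentage − nonrespondent percentage)
     = 0.28 × (63.9 − 34.4) = 0.28 × 29.5 = 8.26.

+8.3 percentage points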